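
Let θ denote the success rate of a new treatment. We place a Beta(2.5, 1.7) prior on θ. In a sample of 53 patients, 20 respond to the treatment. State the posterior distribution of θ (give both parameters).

The binomial likelihood is conjugate to the Beta prior: with 20 successes and 33 failures, the posterior is Beta(2.5+20, 1.7+33) = Beta(22.5, 34.7).

Posterior: Beta(22.5, 34.7)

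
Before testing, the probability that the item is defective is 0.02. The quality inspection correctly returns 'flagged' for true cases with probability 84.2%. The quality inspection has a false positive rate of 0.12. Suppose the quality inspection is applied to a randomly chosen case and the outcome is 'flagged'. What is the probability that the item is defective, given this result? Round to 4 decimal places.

P(H | E) ≈ 0.1253

Write H for 'the item is defective'. Prior odds H:¬H = 0.02/0.98 = 0.020408. For the 'flagged' outcome, the likelihood ratio is 0.842/0.12 = 7.0167.
Posterior odds = 0.020408 × 7.0167 = 0.14320, so P(H|E) = 0.14320/(1+0.14320) = 0.1253.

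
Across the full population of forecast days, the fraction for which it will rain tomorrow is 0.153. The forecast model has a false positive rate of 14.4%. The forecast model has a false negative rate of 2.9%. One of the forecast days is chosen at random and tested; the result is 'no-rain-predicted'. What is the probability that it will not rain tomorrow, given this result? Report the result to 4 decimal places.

P(¬H | E) ≈ 0.9939

Let H be the event that it will rain tomorrow. P(H) = 0.153, so P(¬H) = 0.847. With E the 'no-rain-predicted' result, P(E|H) = 0.029 and P(E|¬H) = 0.856.
P(E) = 0.029·0.153 + 0.856·0.847 = 0.0044370 + 0.72503 = 0.72947.
By Bayes' theorem, P(H|E) = 0.0044370 / 0.72947 = 0.0061. Hence P(¬H|E) = 1 − 0.0061 = 0.9939.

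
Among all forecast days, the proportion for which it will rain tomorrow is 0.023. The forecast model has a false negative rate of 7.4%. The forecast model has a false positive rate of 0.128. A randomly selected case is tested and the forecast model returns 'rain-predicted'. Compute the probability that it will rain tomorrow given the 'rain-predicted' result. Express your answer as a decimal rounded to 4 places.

P(H | E) ≈ 0.1455

Write H for 'it will rain tomorrow'. Prior odds H:¬H = 0.023/0.977 = 0.023541. For the 'rain-predicted' outcome, the likelihood ratio is 0.926/0.128 = 7.2344.
Posterior odds = 0.023541 × 7.2344 = 0.17031, so P(H|E) = 0.17031/(1+0.17031) = 0.1455.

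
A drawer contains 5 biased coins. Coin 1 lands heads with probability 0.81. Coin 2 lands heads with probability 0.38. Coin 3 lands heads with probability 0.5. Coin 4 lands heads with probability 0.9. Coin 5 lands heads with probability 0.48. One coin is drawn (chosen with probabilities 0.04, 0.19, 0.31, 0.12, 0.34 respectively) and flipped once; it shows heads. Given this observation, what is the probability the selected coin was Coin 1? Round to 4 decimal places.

P(heads|C1) = 0.81; P(heads|C2) = 0.38; P(heads|C3) = 0.5; P(heads|C4) = 0.9; P(heads|C5) = 0.48.
Prior × likelihood for each source: 0.04·0.81=0.03240, 0.19·0.38=0.07220, 0.31·0.5=0.1550, 0.12·0.9=0.1080, 0.34·0.48=0.1632. Summing gives P(heads) = 0.53080.
P(Coin 1 | heads) = 0.03240 / 0.53080 = 0.0610.

Posterior probability ≈ 0.0610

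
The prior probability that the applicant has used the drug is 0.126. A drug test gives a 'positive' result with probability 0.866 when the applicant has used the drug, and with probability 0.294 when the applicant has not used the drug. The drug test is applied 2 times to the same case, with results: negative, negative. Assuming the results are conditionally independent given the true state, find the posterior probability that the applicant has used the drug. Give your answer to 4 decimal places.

Posterior P(H) ≈ 0.0052

Let H be the event that the applicant has used the drug; start with P(H) = 0.126. P('positive'|H) = 0.866, P('positive'|¬H) = 0.294.
Update on result 1 ('negative'): P(H) ← 0.134·0.1260 / (0.134·0.1260 + 0.706·0.8740) = 0.016884/0.63393 = 0.0266.
Update on result 2 ('negative'): P(H) ← 0.134·0.0266 / (0.134·0.0266 + 0.706·0.9734) = 0.0035689/0.69077 = 0.0052.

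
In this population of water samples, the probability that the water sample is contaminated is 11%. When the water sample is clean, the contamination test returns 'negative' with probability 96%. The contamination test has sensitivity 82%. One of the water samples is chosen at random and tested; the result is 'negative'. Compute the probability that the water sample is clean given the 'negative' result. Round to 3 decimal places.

Let H be the event that the water sample is contaminated. P(H) = 0.11, so P(¬H) = 0.89. With E the 'negative' result, P(E|H) = 0.18 and P(E|¬H) = 0.96.
P(E) = 0.18·0.11 + 0.96·0.89 = 0.019800 + 0.85440 = 0.87420.
By Bayes' theorem, P(H|E) = 0.019800 / 0.87420 = 0.023. Hence P(¬H|E) = 1 − 0.023 = 0.977.

P(¬H | E) ≈ 0.977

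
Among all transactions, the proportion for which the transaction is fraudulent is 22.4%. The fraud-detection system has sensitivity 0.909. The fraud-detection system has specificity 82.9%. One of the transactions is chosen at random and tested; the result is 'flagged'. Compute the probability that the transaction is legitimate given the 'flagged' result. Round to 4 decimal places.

Write H for 'the transaction is fraudulent'. Prior odds H:¬H = 0.224/0.776 = 0.28866. For the 'flagged' outcome, the likelihood ratio is 0.909/0.171 = 5.3158.
Posterior odds = 0.28866 × 5.3158 = 1.5345, so P(H|E) = 1.5345/(1+1.5345) = 0.6054. Then P(¬H|E) = 1 − 0.6054 = 0.3946.

P(¬H | E) ≈ 0.3946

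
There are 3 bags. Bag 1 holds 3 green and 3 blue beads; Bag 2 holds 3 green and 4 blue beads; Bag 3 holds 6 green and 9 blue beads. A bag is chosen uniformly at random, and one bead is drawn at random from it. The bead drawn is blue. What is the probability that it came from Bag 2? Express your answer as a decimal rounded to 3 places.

Tabulate prior·likelihood by source: [1] prior 0.333333, lik 0.5, product 0.1667; [2] prior 0.333333, lik 0.5714, product 0.1905; [3] prior 0.333333, lik 0.6, product 0.2000.
Normalizing constant = 0.55714; the posterior for Bag 2 is its product over the sum, 0.1905/0.55714 = 0.342.

Posterior probability ≈ 0.342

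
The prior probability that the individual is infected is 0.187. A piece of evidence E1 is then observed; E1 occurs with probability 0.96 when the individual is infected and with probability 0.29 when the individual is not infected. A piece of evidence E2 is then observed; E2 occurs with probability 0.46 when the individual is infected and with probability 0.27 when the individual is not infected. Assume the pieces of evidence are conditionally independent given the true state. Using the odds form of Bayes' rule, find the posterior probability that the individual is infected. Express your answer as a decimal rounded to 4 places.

Prior odds = 0.187/(1−0.187) = 0.23001.
Likelihood ratio for E1 = 0.96/0.29 = 3.3103.
Likelihood ratio for E2 = 0.46/0.27 = 1.7037.
Posterior odds = prior odds × LR₁ × LR₂ = 1.2972.
Posterior probability = odds/(1+odds) = 1.2972/2.2972 = 0.5647.

Posterior probability ≈ 0.5647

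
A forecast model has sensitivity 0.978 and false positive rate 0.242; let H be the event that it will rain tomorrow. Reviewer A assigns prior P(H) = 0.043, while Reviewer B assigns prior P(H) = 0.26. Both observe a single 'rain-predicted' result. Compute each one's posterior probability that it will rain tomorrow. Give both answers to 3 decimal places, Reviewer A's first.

Reviewer A: 0.154; Reviewer B: 0.587

The likelihood ratio for a 'rain-predicted' result is 0.978/0.242 = 4.0413.
Reviewer A: prior odds 0.043/0.957 = 0.044932; posterior odds 0.18159; posterior probability 0.154.
Reviewer B: prior odds 0.26/0.74 = 0.35135; posterior odds 1.4199; posterior probability 0.587.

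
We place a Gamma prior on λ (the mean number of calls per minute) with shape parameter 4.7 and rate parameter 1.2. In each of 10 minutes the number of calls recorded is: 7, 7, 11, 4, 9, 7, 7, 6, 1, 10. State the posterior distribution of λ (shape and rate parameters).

Posterior: Gamma(shape=73.7, rate=11.2)

Total count ∑xᵢ = 69 over n = 10 minutes.
Gamma is conjugate to the Poisson likelihood: posterior is Gamma(shape = 4.7+69 = 73.7, rate = 1.2+10 = 11.2).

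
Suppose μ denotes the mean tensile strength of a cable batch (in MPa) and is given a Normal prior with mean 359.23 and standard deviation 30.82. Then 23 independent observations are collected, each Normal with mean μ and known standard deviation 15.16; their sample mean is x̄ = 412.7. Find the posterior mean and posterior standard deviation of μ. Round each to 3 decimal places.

With known σ, the Normal prior is conjugate. Weight on the data is w = (n/σ²)/(n/σ² + 1/τ₀²) = 0.100076/(0.100076+0.00105277) = 0.98959.
Posterior mean = w·x̄ + (1−w)·μ₀ = 0.98959·412.7 + 0.010410·359.23 = 412.143. Posterior variance = 1/(0.100076+0.00105277) = 9.88839, so SD = 3.145.

Posterior mean ≈ 412.143; posterior SD ≈ 3.145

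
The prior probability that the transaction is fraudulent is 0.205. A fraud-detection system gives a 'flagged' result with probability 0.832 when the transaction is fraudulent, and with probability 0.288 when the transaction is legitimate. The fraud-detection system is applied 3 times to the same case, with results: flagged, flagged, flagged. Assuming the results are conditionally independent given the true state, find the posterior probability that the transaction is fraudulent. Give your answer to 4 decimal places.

Posterior P(H) ≈ 0.8614

With H the event that the transaction is fraudulent, the joint likelihood of the observed sequence is P(data|H) = 0.832·0.832·0.832 = 0.57593 and P(data|¬H) = 0.288·0.288·0.288 = 0.023888.
Bayes: P(H|data) = 0.205·0.57593 / (0.205·0.57593 + 0.795·0.023888) = 0.11807/0.13706 = 0.8614.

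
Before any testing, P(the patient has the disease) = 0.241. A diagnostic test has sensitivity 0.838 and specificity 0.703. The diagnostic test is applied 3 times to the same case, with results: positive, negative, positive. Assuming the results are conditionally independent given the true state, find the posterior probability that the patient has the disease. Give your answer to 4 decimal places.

Posterior P(H) ≈ 0.3681

Let H be the event that the patient has the disease; start with P(H) = 0.241. P('positive'|H) = 0.838, P('positive'|¬H) = 0.297.
Update on result 1 ('positive'): P(H) ← 0.838·0.2410 / (0.838·0.2410 + 0.297·0.7590) = 0.20196/0.42738 = 0.4725.
Update on result 2 ('negative'): P(H) ← 0.162·0.4725 / (0.162·0.4725 + 0.703·0.5275) = 0.076553/0.44735 = 0.1711.
Update on result 3 ('positive'): P(H) ← 0.838·0.1711 / (0.838·0.1711 + 0.297·0.8289) = 0.14340/0.38958 = 0.3681.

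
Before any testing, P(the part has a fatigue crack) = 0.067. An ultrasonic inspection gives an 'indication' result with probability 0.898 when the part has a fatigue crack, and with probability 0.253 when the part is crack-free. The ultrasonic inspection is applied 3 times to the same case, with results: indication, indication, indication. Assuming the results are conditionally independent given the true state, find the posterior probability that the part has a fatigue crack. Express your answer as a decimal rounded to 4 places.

With H the event that the part has a fatigue crack, the joint likelihood of the observed sequence is P(data|H) = 0.898·0.898·0.898 = 0.72415 and P(data|¬H) = 0.253·0.253·0.253 = 0.016194.
Bayes: P(H|data) = 0.067·0.72415 / (0.067·0.72415 + 0.933·0.016194) = 0.048518/0.063627 = 0.7625.

Posterior P(H) ≈ 0.7625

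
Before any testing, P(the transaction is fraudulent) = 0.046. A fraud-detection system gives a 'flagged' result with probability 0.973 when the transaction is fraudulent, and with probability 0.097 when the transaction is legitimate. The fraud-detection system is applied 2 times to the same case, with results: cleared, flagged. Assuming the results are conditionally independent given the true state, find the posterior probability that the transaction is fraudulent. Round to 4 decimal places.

With H the event that the transaction is fraudulent, the joint likelihood of the observed sequence is P(data|H) = 0.027·0.973 = 0.026271 and P(data|¬H) = 0.903·0.097 = 0.087591.
Bayes: P(H|data) = 0.046·0.026271 / (0.046·0.026271 + 0.954·0.087591) = 0.0012085/0.084770 = 0.0143.

Posterior P(H) ≈ 0.0143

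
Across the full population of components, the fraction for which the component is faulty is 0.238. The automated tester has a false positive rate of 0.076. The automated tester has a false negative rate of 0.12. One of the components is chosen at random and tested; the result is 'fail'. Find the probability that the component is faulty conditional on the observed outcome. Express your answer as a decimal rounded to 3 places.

Write H for 'the component is faulty'. Prior odds H:¬H = 0.238/0.762 = 0.31234. For the 'fail' outcome, the likelihood ratio is 0.88/0.076 = 11.579.
Posterior odds = 0.31234 × 11.579 = 3.6165, so P(H|E) = 3.6165/(1+3.6165) = 0.783.

P(H | E) ≈ 0.783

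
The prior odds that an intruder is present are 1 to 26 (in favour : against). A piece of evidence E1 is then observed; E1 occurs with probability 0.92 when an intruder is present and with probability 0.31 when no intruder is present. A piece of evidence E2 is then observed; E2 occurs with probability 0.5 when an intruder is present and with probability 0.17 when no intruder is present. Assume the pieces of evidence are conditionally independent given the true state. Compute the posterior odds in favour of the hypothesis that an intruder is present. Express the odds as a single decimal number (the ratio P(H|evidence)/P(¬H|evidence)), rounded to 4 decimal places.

Prior odds = 1/26 = 0.038462.
Likelihood ratio for E1 = 0.92/0.31 = 2.9677.
Likelihood ratio for E2 = 0.5/0.17 = 2.9412.
Posterior odds = prior odds × LR₁ × LR₂ = 0.33572.

Posterior odds ≈ 0.3357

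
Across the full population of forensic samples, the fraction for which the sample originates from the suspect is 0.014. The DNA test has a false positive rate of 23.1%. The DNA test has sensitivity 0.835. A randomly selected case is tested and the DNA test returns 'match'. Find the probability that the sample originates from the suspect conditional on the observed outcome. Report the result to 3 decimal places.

P(H | E) ≈ 0.049

Write H for 'the sample originates from the suspect'. Prior odds H:¬H = 0.014/0.986 = 0.014199. For the 'match' outcome, the likelihood ratio is 0.835/0.231 = 3.6147.
Posterior odds = 0.014199 × 3.6147 = 0.051325, so P(H|E) = 0.051325/(1+0.051325) = 0.049.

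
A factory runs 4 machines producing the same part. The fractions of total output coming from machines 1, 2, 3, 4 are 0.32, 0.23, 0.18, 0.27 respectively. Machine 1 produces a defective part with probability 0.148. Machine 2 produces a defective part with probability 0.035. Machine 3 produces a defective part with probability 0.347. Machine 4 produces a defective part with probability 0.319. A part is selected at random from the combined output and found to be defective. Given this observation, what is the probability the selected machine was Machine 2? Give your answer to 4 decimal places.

P(defective|M1) = 0.148; P(defective|M2) = 0.035; P(defective|M3) = 0.347; P(defective|M4) = 0.319.
Prior × likelihood for each source: 0.32·0.148=0.04736, 0.23·0.035=0.008050, 0.18·0.347=0.06246, 0.27·0.319=0.08613. Summing gives P(defective) = 0.20400.
P(Machine 2 | defective) = 0.008050 / 0.20400 = 0.0395.

Posterior probability ≈ 0.0395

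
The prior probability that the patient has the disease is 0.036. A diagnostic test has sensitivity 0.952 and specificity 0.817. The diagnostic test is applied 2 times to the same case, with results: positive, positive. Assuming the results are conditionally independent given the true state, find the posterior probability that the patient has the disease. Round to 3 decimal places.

Posterior P(H) ≈ 0.503

Let H be the event that the patient has the disease; start with P(H) = 0.036. P('positive'|H) = 0.952, P('positive'|¬H) = 0.183.
Update on result 1 ('positive'): P(H) ← 0.952·0.0360 / (0.952·0.0360 + 0.183·0.9640) = 0.034272/0.21068 = 0.1627.
Update on result 2 ('positive'): P(H) ← 0.952·0.1627 / (0.952·0.1627 + 0.183·0.8373) = 0.15486/0.30809 = 0.5026.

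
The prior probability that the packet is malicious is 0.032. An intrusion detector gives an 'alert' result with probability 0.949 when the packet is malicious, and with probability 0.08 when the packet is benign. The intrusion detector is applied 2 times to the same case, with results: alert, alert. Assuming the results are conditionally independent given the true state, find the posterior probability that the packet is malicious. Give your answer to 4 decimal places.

Posterior P(H) ≈ 0.8231

Let H be the event that the packet is malicious; start with P(H) = 0.032. P('alert'|H) = 0.949, P('alert'|¬H) = 0.08.
Update on result 1 ('alert'): P(H) ← 0.949·0.0320 / (0.949·0.0320 + 0.08·0.9680) = 0.030368/0.10781 = 0.2817.
Update on result 2 ('alert'): P(H) ← 0.949·0.2817 / (0.949·0.2817 + 0.08·0.7183) = 0.26732/0.32479 = 0.8231.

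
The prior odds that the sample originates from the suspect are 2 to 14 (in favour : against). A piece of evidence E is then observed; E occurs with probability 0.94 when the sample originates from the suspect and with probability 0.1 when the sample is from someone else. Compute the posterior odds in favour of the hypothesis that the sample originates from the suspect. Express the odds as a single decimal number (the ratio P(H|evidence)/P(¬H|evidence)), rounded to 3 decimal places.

Posterior odds ≈ 1.343

Prior odds = 2/14 = 0.14286. In log-odds, ln(0.14286) = -1.9459.
Add log likelihood ratio: ln(9.4000) = 2.2407.
Posterior log-odds = 0.29480, so posterior odds = exp(0.29480) = 1.3429.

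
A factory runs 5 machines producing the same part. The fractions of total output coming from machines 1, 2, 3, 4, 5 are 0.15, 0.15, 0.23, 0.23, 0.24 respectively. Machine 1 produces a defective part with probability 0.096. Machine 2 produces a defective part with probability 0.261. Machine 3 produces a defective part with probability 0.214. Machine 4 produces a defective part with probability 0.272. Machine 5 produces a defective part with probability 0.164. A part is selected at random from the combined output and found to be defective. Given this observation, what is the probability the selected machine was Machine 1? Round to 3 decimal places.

Tabulate prior·likelihood by source: [1] prior 0.15, lik 0.096, product 0.01440; [2] prior 0.15, lik 0.261, product 0.03915; [3] prior 0.23, lik 0.214, product 0.04922; [4] prior 0.23, lik 0.272, product 0.06256; [5] prior 0.24, lik 0.164, product 0.03936.
Normalizing constant = 0.20469; the posterior for Machine 1 is its product over the sum, 0.01440/0.20469 = 0.070.

Posterior probability ≈ 0.070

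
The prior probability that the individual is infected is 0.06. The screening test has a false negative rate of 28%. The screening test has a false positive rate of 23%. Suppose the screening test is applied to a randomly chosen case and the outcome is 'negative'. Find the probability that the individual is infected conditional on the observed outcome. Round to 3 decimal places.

Let H be the event that the individual is infected. P(H) = 0.06, so P(¬H) = 0.94. With E the 'negative' result, P(E|H) = 0.28 and P(E|¬H) = 0.77.
P(E) = 0.28·0.06 + 0.77·0.94 = 0.016800 + 0.72380 = 0.74060.
By Bayes' theorem, P(H|E) = 0.016800 / 0.74060 = 0.023.

P(H | E) ≈ 0.023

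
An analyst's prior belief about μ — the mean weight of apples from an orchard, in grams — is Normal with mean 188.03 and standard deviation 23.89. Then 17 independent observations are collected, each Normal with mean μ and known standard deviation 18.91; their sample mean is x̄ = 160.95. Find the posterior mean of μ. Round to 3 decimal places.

Posterior mean ≈ 161.913

With known σ, the Normal prior is conjugate. Weight on the data is w = (n/σ²)/(n/σ² + 1/τ₀²) = 0.0475407/(0.0475407+0.00175214) = 0.96445.
Posterior mean = w·x̄ + (1−w)·μ₀ = 0.96445·160.95 + 0.035545·188.03 = 161.913.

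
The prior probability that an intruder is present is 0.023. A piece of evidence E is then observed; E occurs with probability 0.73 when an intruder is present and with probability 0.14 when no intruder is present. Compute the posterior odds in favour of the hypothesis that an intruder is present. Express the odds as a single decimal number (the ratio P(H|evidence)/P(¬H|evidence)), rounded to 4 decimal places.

Prior odds = 0.023/(1−0.023) = 0.023541. In log-odds, ln(0.023541) = -3.7490.
Add log likelihood ratio: ln(5.2143) = 1.6514.
Posterior log-odds = -2.0976, so posterior odds = exp(-2.0976) = 0.12275.

Posterior odds ≈ 0.1228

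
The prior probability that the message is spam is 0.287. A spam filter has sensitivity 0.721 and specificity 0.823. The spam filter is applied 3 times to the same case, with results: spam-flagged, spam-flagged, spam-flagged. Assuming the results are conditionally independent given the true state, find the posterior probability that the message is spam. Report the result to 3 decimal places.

Let H be the event that the message is spam; start with P(H) = 0.287. P('spam-flagged'|H) = 0.721, P('spam-flagged'|¬H) = 0.177.
Update on result 1 ('spam-flagged'): P(H) ← 0.721·0.2870 / (0.721·0.2870 + 0.177·0.7130) = 0.20693/0.33313 = 0.6212.
Update on result 2 ('spam-flagged'): P(H) ← 0.721·0.6212 / (0.721·0.6212 + 0.177·0.3788) = 0.44786/0.51491 = 0.8698.
Update on result 3 ('spam-flagged'): P(H) ← 0.721·0.8698 / (0.721·0.8698 + 0.177·0.1302) = 0.62711/0.65016 = 0.9645.

Posterior P(H) ≈ 0.965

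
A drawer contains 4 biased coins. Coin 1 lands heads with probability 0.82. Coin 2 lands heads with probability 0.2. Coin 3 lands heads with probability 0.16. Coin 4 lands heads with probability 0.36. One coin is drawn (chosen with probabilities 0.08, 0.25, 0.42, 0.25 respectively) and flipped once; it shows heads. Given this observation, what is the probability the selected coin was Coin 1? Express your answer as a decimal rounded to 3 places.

Posterior probability ≈ 0.240

P(heads|C1) = 0.82; P(heads|C2) = 0.2; P(heads|C3) = 0.16; P(heads|C4) = 0.36.
Prior × likelihood for each source: 0.08·0.82=0.06560, 0.25·0.2=0.05000, 0.42·0.16=0.06720, 0.25·0.36=0.09000. Summing gives P(heads) = 0.27280.
P(Coin 1 | heads) = 0.06560 / 0.27280 = 0.240.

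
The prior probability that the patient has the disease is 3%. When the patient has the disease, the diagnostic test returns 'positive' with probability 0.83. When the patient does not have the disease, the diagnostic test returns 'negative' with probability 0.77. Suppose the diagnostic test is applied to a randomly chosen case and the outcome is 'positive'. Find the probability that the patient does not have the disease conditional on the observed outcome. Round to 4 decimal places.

Let H be the event that the patient has the disease. P(H) = 0.03, so P(¬H) = 0.97. With E the 'positive' result, P(E|H) = 0.83 and P(E|¬H) = 0.23.
P(E) = 0.83·0.03 + 0.23·0.97 = 0.024900 + 0.22310 = 0.24800.
By Bayes' theorem, P(H|E) = 0.024900 / 0.24800 = 0.1004. Hence P(¬H|E) = 1 − 0.1004 = 0.8996.

P(¬H | E) ≈ 0.8996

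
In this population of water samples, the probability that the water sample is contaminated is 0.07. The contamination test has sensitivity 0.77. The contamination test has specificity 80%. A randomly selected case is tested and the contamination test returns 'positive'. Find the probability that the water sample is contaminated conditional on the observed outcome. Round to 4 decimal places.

Let H be the event that the water sample is contaminated. P(H) = 0.07, so P(¬H) = 0.93. With E the 'positive' result, P(E|H) = 0.77 and P(E|¬H) = 0.2.
P(E) = 0.77·0.07 + 0.2·0.93 = 0.053900 + 0.18600 = 0.23990.
By Bayes' theorem, P(H|E) = 0.053900 / 0.23990 = 0.2247.

P(H | E) ≈ 0.2247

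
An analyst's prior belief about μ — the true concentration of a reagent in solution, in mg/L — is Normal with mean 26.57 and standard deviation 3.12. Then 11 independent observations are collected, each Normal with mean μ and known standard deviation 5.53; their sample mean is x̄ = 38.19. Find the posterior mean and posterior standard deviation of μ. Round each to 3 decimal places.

With known σ, the Normal prior is conjugate. Weight on the data is w = (n/σ²)/(n/σ² + 1/τ₀²) = 0.359702/(0.359702+0.102728) = 0.77785.
Posterior mean = w·x̄ + (1−w)·μ₀ = 0.77785·38.19 + 0.22215·26.57 = 35.609. Posterior variance = 1/(0.359702+0.102728) = 2.16249, so SD = 1.471.

Posterior mean ≈ 35.609; posterior SD ≈ 1.471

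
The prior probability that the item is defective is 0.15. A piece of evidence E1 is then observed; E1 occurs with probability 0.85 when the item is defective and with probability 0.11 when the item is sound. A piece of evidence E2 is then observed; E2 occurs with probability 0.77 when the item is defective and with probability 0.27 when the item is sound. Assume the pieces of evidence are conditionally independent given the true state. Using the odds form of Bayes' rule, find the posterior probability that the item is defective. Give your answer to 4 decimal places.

Prior odds = 0.15/(1−0.15) = 0.17647. In log-odds, ln(0.17647) = -1.7346.
Add log likelihood ratios: ln(7.7273) + ln(2.8519) = 3.0927.
Posterior log-odds = 1.3581, so posterior odds = exp(1.3581) = 3.8889. Converting, P(H|E) = 3.8889/4.8889 = 0.7955.

Posterior probability ≈ 0.7955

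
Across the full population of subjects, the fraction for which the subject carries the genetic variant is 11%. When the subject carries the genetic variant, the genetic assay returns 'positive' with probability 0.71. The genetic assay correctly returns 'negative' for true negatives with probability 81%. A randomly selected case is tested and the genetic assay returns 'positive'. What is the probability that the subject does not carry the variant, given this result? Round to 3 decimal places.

P(¬H | E) ≈ 0.684

Write H for 'the subject carries the genetic variant'. Prior odds H:¬H = 0.11/0.89 = 0.12360. For the 'positive' outcome, the likelihood ratio is 0.71/0.19 = 3.7368.
Posterior odds = 0.12360 × 3.7368 = 0.46186, so P(H|E) = 0.46186/(1+0.46186) = 0.316. Then P(¬H|E) = 1 − 0.316 = 0.684.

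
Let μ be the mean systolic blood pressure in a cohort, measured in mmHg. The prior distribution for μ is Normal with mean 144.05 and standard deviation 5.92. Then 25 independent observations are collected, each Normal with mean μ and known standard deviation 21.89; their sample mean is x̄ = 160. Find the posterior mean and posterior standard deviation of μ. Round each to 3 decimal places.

Prior precision 1/τ₀² = 1/5.92² = 0.0285336; data precision n/σ² = 25/21.89² = 0.0521733.
Posterior precision = 0.0285336 + 0.0521733 = 0.0807069, giving posterior SD = 1/√0.0807069 = 3.520.
Posterior mean = (0.0285336·144.05 + 0.0521733·160) / 0.0807069 = 154.361.

Posterior mean ≈ 154.361; posterior SD ≈ 3.520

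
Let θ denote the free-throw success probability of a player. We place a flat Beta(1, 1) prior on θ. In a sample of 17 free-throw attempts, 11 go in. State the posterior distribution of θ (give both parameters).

Posterior: Beta(12, 7)

Observing 11 successes and 6 failures updates Beta(1, 1) by adding the success and failure counts to the two shape parameters: α = 1+11 = 12, β = 1+6 = 7.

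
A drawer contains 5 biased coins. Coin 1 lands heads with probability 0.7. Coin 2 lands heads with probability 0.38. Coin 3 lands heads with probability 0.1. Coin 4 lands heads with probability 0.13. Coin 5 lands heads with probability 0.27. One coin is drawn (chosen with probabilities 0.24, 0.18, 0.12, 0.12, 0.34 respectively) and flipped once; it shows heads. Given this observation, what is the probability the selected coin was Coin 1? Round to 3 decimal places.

Posterior probability ≈ 0.472

Tabulate prior·likelihood by source: [1] prior 0.24, lik 0.7, product 0.1680; [2] prior 0.18, lik 0.38, product 0.06840; [3] prior 0.12, lik 0.1, product 0.01200; [4] prior 0.12, lik 0.13, product 0.01560; [5] prior 0.34, lik 0.27, product 0.09180.
Normalizing constant = 0.35580; the posterior for Coin 1 is its product over the sum, 0.1680/0.35580 = 0.472.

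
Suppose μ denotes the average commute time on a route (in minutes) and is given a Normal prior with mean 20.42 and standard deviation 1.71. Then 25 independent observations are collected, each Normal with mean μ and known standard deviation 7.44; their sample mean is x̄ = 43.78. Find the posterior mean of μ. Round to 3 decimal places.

With known σ, the Normal prior is conjugate. Weight on the data is w = (n/σ²)/(n/σ² + 1/τ₀²) = 0.451642/(0.451642+0.341986) = 0.56909.
Posterior mean = w·x̄ + (1−w)·μ₀ = 0.56909·43.78 + 0.43091·20.42 = 33.714.

Posterior mean ≈ 33.714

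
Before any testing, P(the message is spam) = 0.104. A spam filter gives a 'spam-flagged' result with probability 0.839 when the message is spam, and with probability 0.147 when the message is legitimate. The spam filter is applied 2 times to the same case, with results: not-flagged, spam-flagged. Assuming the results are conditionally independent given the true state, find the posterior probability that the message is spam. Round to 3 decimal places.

Let H be the event that the message is spam; start with P(H) = 0.104. P('spam-flagged'|H) = 0.839, P('spam-flagged'|¬H) = 0.147.
Update on result 1 ('not-flagged'): P(H) ← 0.161·0.1040 / (0.161·0.1040 + 0.853·0.8960) = 0.016744/0.78103 = 0.0214.
Update on result 2 ('spam-flagged'): P(H) ← 0.839·0.0214 / (0.839·0.0214 + 0.147·0.9786) = 0.017987/0.16184 = 0.1111.

Posterior P(H) ≈ 0.111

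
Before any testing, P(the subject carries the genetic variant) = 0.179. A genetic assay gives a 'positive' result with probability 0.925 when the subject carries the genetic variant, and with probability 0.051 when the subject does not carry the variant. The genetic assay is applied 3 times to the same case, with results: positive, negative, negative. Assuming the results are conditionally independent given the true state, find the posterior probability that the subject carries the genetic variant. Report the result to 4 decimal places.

Posterior P(H) ≈ 0.0241

With H the event that the subject carries the genetic variant, the joint likelihood of the observed sequence is P(data|H) = 0.925·0.075·0.075 = 0.0052031 and P(data|¬H) = 0.051·0.949·0.949 = 0.045931.
Bayes: P(H|data) = 0.179·0.0052031 / (0.179·0.0052031 + 0.821·0.045931) = 0.00093136/0.038640 = 0.0241.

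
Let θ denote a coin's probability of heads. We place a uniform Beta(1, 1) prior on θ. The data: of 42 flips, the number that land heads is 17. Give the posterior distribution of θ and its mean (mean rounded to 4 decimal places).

Observing 17 successes and 25 failures updates Beta(1, 1) by adding the success and failure counts to the two shape parameters: α = 1+17 = 18, β = 1+25 = 26.
Posterior mean = α/(α+β) = 18/44 = 0.4091.

Posterior: Beta(18, 26); mean ≈ 0.4091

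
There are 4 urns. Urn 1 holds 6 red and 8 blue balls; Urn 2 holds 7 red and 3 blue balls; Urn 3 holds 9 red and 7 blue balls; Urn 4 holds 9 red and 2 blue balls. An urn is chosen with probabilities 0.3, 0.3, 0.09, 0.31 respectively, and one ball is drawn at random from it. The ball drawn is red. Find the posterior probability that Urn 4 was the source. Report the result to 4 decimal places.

Posterior probability ≈ 0.3946

Tabulate prior·likelihood by source: [1] prior 0.3, lik 0.4286, product 0.1286; [2] prior 0.3, lik 0.7, product 0.2100; [3] prior 0.09, lik 0.5625, product 0.05062; [4] prior 0.31, lik 0.8182, product 0.2536.
Normalizing constant = 0.64283; the posterior for Urn 4 is its product over the sum, 0.2536/0.64283 = 0.3946.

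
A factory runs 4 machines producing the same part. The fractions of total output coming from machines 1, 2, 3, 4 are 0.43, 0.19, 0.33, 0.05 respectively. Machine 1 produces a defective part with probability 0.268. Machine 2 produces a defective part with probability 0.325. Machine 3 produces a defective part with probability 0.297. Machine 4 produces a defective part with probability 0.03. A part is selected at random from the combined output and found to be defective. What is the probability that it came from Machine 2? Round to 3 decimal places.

Posterior probability ≈ 0.223

P(defective|M1) = 0.268; P(defective|M2) = 0.325; P(defective|M3) = 0.297; P(defective|M4) = 0.03.
Prior × likelihood for each source: 0.43·0.268=0.1152, 0.19·0.325=0.06175, 0.33·0.297=0.09801, 0.05·0.03=0.001500. Summing gives P(defective) = 0.27650.
P(Machine 2 | defective) = 0.06175 / 0.27650 = 0.223.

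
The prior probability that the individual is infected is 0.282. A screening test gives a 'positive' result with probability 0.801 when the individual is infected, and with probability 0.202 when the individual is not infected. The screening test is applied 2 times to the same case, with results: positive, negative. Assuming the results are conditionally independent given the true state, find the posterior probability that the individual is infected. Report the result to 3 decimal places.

Let H be the event that the individual is infected; start with P(H) = 0.282. P('positive'|H) = 0.801, P('positive'|¬H) = 0.202.
Update on result 1 ('positive'): P(H) ← 0.801·0.2820 / (0.801·0.2820 + 0.202·0.7180) = 0.22588/0.37092 = 0.6090.
Update on result 2 ('negative'): P(H) ← 0.199·0.6090 / (0.199·0.6090 + 0.798·0.3910) = 0.12119/0.43322 = 0.2797.

Posterior P(H) ≈ 0.280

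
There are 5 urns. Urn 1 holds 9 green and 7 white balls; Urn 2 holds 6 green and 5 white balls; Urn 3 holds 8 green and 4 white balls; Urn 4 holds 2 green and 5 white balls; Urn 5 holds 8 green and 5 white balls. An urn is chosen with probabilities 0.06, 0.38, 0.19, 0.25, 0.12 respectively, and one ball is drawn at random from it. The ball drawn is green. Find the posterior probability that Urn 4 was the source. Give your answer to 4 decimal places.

P(green|Urn 1) = 0.5625; P(green|Urn 2) = 0.5455; P(green|Urn 3) = 0.6667; P(green|Urn 4) = 0.2857; P(green|Urn 5) = 0.6154.
Prior × likelihood for each source: 0.06·0.5625=0.03375, 0.38·0.5455=0.2073, 0.19·0.6667=0.1267, 0.25·0.2857=0.07143, 0.12·0.6154=0.07385. Summing gives P(green) = 0.51296.
P(Urn 4 | green) = 0.07143 / 0.51296 = 0.1392.

Posterior probability ≈ 0.1392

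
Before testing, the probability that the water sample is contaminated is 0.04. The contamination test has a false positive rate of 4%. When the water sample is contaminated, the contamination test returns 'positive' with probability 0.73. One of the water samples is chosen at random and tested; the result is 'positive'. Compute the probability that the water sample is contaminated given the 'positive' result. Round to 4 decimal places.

Let H be the event that the water sample is contaminated. P(H) = 0.04, so P(¬H) = 0.96. With E the 'positive' result, P(E|H) = 0.73 and P(E|¬H) = 0.04.
P(E) = 0.73·0.04 + 0.04·0.96 = 0.029200 + 0.038400 = 0.067600.
By Bayes' theorem, P(H|E) = 0.029200 / 0.067600 = 0.4320.

P(H | E) ≈ 0.4320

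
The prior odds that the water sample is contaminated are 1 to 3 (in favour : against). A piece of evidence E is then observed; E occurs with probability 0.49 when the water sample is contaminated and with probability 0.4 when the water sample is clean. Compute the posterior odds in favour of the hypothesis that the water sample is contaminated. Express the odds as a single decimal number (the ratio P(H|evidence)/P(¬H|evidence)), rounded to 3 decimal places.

Prior odds = 1/3 = 0.33333. In log-odds, ln(0.33333) = -1.0986.
Add log likelihood ratio: ln(1.2250) = 0.20294.
Posterior log-odds = -0.89567, so posterior odds = exp(-0.89567) = 0.40833.

Posterior odds ≈ 0.408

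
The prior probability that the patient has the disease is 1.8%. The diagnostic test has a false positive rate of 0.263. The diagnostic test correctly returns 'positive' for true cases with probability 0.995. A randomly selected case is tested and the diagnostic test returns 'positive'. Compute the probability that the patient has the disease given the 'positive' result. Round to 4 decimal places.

P(H | E) ≈ 0.0648

Write H for 'the patient has the disease'. Prior odds H:¬H = 0.018/0.982 = 0.018330. For the 'positive' outcome, the likelihood ratio is 0.995/0.263 = 3.7833.
Posterior odds = 0.018330 × 3.7833 = 0.069347, so P(H|E) = 0.069347/(1+0.069347) = 0.0648.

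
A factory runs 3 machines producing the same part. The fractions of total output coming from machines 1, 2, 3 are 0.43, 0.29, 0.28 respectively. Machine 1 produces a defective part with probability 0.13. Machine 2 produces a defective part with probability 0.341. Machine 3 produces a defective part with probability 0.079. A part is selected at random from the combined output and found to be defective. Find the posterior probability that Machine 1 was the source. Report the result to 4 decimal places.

Posterior probability ≈ 0.3160

Tabulate prior·likelihood by source: [1] prior 0.43, lik 0.13, product 0.05590; [2] prior 0.29, lik 0.341, product 0.09889; [3] prior 0.28, lik 0.079, product 0.02212.
Normalizing constant = 0.17691; the posterior for Machine 1 is its product over the sum, 0.05590/0.17691 = 0.3160.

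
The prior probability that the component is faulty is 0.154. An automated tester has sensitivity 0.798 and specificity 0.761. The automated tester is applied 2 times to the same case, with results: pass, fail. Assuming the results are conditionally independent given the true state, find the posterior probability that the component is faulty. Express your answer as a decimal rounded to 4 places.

Posterior P(H) ≈ 0.1389

Let H be the event that the component is faulty; start with P(H) = 0.154. P('fail'|H) = 0.798, P('fail'|¬H) = 0.239.
Update on result 1 ('pass'): P(H) ← 0.202·0.1540 / (0.202·0.1540 + 0.761·0.8460) = 0.031108/0.67491 = 0.0461.
Update on result 2 ('fail'): P(H) ← 0.798·0.0461 / (0.798·0.0461 + 0.239·0.9539) = 0.036781/0.26477 = 0.1389.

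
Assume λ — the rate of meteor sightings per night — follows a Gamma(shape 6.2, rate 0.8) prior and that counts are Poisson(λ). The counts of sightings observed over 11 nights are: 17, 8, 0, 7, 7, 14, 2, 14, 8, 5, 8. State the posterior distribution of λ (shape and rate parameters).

Posterior: Gamma(shape=96.2, rate=11.8)

The Poisson likelihood adds the total count to the shape and the number of exposure periods to the rate. Here ∑xᵢ = 90 and n = 11, so shape 6.2→96.2 and rate 0.8→11.8.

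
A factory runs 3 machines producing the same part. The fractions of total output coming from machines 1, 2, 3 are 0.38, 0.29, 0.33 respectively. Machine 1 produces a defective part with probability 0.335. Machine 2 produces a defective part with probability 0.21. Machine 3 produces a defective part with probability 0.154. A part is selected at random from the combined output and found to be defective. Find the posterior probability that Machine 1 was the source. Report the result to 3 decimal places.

Tabulate prior·likelihood by source: [1] prior 0.38, lik 0.335, product 0.1273; [2] prior 0.29, lik 0.21, product 0.06090; [3] prior 0.33, lik 0.154, product 0.05082.
Normalizing constant = 0.23902; the posterior for Machine 1 is its product over the sum, 0.1273/0.23902 = 0.533.

Posterior probability ≈ 0.533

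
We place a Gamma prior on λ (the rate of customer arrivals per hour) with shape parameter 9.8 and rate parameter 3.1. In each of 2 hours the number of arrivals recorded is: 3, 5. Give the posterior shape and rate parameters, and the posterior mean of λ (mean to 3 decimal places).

Posterior: Gamma(shape=17.8, rate=5.1); mean ≈ 3.490

The Poisson likelihood adds the total count to the shape and the number of exposure periods to the rate. Here ∑xᵢ = 8 and n = 2, so shape 9.8→17.8 and rate 3.1→5.1.
Posterior mean = shape/rate = 17.8/5.1 = 3.490.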